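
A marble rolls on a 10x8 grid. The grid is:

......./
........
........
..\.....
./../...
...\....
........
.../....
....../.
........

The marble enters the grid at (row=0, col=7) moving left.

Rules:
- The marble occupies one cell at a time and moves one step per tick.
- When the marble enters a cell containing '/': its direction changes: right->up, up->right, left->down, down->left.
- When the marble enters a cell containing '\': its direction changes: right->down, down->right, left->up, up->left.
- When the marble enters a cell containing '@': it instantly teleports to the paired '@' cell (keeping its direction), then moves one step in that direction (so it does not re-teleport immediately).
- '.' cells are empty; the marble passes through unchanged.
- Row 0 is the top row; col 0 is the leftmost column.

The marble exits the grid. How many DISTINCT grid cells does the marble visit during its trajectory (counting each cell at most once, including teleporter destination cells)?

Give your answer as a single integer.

Answer: 10

Derivation:
Step 1: enter (0,7), '/' deflects left->down, move down to (1,7)
Step 2: enter (1,7), '.' pass, move down to (2,7)
Step 3: enter (2,7), '.' pass, move down to (3,7)
Step 4: enter (3,7), '.' pass, move down to (4,7)
Step 5: enter (4,7), '.' pass, move down to (5,7)
Step 6: enter (5,7), '.' pass, move down to (6,7)
Step 7: enter (6,7), '.' pass, move down to (7,7)
Step 8: enter (7,7), '.' pass, move down to (8,7)
Step 9: enter (8,7), '.' pass, move down to (9,7)
Step 10: enter (9,7), '.' pass, move down to (10,7)
Step 11: at (10,7) — EXIT via bottom edge, pos 7
Distinct cells visited: 10 (path length 10)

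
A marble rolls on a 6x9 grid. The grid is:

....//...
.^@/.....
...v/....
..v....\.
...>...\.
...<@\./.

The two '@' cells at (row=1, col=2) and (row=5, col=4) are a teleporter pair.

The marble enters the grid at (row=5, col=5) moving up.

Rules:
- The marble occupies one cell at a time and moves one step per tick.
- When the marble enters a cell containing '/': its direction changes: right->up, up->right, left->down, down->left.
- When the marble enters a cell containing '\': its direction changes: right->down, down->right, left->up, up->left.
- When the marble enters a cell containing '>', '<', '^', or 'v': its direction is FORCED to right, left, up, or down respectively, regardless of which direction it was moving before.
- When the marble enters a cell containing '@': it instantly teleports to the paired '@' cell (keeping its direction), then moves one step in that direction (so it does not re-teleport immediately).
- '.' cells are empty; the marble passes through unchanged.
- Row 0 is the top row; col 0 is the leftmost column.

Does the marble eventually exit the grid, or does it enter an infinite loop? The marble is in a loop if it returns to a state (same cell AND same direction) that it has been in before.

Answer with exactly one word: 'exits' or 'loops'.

Answer: exits

Derivation:
Step 1: enter (5,5), '\' deflects up->left, move left to (5,4)
Step 2: enter (5,4), '@' teleport (5,4)->(1,2), also enter (1,2), move left to (1,1)
Step 3: enter (1,1), '^' forces left->up, move up to (0,1)
Step 4: enter (0,1), '.' pass, move up to (-1,1)
Step 5: at (-1,1) — EXIT via top edge, pos 1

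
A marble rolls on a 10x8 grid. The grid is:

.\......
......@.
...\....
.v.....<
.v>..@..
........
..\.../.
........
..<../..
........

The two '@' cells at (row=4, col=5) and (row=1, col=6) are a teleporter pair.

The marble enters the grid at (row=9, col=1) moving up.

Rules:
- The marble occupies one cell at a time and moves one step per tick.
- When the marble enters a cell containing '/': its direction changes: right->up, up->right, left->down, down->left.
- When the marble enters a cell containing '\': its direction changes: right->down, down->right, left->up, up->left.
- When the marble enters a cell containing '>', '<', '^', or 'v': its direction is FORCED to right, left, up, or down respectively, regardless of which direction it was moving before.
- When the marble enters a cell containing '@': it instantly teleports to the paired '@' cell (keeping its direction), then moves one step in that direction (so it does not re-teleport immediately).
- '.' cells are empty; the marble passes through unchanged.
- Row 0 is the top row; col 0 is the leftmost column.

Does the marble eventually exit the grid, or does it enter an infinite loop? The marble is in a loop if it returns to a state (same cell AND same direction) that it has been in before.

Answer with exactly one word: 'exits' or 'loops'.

Answer: exits

Derivation:
Step 1: enter (9,1), '.' pass, move up to (8,1)
Step 2: enter (8,1), '.' pass, move up to (7,1)
Step 3: enter (7,1), '.' pass, move up to (6,1)
Step 4: enter (6,1), '.' pass, move up to (5,1)
Step 5: enter (5,1), '.' pass, move up to (4,1)
Step 6: enter (4,1), 'v' forces up->down, move down to (5,1)
Step 7: enter (5,1), '.' pass, move down to (6,1)
Step 8: enter (6,1), '.' pass, move down to (7,1)
Step 9: enter (7,1), '.' pass, move down to (8,1)
Step 10: enter (8,1), '.' pass, move down to (9,1)
Step 11: enter (9,1), '.' pass, move down to (10,1)
Step 12: at (10,1) — EXIT via bottom edge, pos 1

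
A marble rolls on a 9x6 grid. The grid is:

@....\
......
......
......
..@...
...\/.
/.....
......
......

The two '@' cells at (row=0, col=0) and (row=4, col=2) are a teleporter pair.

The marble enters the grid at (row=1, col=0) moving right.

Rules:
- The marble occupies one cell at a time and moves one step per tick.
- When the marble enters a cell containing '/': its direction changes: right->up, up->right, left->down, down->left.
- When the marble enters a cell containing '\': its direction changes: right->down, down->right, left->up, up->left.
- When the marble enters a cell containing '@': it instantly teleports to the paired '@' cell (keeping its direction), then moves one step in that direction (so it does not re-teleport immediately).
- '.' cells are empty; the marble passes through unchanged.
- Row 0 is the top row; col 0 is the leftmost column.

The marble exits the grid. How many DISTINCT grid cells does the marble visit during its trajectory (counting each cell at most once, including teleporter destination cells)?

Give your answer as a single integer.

Step 1: enter (1,0), '.' pass, move right to (1,1)
Step 2: enter (1,1), '.' pass, move right to (1,2)
Step 3: enter (1,2), '.' pass, move right to (1,3)
Step 4: enter (1,3), '.' pass, move right to (1,4)
Step 5: enter (1,4), '.' pass, move right to (1,5)
Step 6: enter (1,5), '.' pass, move right to (1,6)
Step 7: at (1,6) — EXIT via right edge, pos 1
Distinct cells visited: 6 (path length 6)

Answer: 6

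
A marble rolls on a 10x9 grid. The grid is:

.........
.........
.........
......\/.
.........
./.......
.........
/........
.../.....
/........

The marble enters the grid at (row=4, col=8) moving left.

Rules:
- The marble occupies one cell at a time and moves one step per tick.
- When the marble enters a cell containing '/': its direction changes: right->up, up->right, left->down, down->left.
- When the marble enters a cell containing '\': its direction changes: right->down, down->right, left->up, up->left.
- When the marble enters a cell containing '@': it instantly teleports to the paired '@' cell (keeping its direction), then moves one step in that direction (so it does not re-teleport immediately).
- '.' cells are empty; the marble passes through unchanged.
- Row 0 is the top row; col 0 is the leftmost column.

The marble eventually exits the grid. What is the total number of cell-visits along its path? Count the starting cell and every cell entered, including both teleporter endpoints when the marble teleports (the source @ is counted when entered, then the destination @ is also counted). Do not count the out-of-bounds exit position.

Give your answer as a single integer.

Step 1: enter (4,8), '.' pass, move left to (4,7)
Step 2: enter (4,7), '.' pass, move left to (4,6)
Step 3: enter (4,6), '.' pass, move left to (4,5)
Step 4: enter (4,5), '.' pass, move left to (4,4)
Step 5: enter (4,4), '.' pass, move left to (4,3)
Step 6: enter (4,3), '.' pass, move left to (4,2)
Step 7: enter (4,2), '.' pass, move left to (4,1)
Step 8: enter (4,1), '.' pass, move left to (4,0)
Step 9: enter (4,0), '.' pass, move left to (4,-1)
Step 10: at (4,-1) — EXIT via left edge, pos 4
Path length (cell visits): 9

Answer: 9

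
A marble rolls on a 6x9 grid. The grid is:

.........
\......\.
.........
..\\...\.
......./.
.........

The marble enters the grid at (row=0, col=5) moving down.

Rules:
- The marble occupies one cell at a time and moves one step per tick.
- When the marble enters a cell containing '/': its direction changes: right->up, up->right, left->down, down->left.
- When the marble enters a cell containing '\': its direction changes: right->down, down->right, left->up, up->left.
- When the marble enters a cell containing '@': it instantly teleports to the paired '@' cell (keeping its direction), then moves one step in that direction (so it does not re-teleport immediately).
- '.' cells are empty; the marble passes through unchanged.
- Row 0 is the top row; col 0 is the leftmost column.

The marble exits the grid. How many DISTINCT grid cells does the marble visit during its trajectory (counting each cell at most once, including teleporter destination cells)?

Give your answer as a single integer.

Answer: 6

Derivation:
Step 1: enter (0,5), '.' pass, move down to (1,5)
Step 2: enter (1,5), '.' pass, move down to (2,5)
Step 3: enter (2,5), '.' pass, move down to (3,5)
Step 4: enter (3,5), '.' pass, move down to (4,5)
Step 5: enter (4,5), '.' pass, move down to (5,5)
Step 6: enter (5,5), '.' pass, move down to (6,5)
Step 7: at (6,5) — EXIT via bottom edge, pos 5
Distinct cells visited: 6 (path length 6)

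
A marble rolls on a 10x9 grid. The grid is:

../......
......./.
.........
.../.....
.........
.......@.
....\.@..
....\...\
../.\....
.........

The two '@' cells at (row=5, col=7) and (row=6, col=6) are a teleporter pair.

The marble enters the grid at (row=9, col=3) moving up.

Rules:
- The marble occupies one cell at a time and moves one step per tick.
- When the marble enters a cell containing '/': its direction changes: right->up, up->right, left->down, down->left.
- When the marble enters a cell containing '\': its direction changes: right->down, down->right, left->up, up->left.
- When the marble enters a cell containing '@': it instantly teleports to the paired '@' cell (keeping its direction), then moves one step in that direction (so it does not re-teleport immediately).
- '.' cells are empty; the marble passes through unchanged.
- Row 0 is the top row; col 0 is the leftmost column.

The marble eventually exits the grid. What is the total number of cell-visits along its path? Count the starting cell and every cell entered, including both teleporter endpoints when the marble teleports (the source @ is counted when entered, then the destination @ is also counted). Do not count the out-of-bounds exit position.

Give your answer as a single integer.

Step 1: enter (9,3), '.' pass, move up to (8,3)
Step 2: enter (8,3), '.' pass, move up to (7,3)
Step 3: enter (7,3), '.' pass, move up to (6,3)
Step 4: enter (6,3), '.' pass, move up to (5,3)
Step 5: enter (5,3), '.' pass, move up to (4,3)
Step 6: enter (4,3), '.' pass, move up to (3,3)
Step 7: enter (3,3), '/' deflects up->right, move right to (3,4)
Step 8: enter (3,4), '.' pass, move right to (3,5)
Step 9: enter (3,5), '.' pass, move right to (3,6)
Step 10: enter (3,6), '.' pass, move right to (3,7)
Step 11: enter (3,7), '.' pass, move right to (3,8)
Step 12: enter (3,8), '.' pass, move right to (3,9)
Step 13: at (3,9) — EXIT via right edge, pos 3
Path length (cell visits): 12

Answer: 12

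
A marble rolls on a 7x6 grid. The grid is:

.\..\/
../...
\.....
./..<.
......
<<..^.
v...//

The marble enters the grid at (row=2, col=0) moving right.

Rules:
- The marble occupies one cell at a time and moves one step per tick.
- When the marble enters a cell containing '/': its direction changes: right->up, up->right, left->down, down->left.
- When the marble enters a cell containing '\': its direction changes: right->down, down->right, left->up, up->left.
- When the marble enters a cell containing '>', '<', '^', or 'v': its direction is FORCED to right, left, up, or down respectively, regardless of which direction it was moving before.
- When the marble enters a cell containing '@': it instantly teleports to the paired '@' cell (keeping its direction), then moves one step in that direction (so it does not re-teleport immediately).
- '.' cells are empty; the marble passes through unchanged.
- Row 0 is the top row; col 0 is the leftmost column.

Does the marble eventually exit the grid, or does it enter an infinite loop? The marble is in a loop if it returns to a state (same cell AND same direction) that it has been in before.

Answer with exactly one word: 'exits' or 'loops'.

Step 1: enter (2,0), '\' deflects right->down, move down to (3,0)
Step 2: enter (3,0), '.' pass, move down to (4,0)
Step 3: enter (4,0), '.' pass, move down to (5,0)
Step 4: enter (5,0), '<' forces down->left, move left to (5,-1)
Step 5: at (5,-1) — EXIT via left edge, pos 5

Answer: exits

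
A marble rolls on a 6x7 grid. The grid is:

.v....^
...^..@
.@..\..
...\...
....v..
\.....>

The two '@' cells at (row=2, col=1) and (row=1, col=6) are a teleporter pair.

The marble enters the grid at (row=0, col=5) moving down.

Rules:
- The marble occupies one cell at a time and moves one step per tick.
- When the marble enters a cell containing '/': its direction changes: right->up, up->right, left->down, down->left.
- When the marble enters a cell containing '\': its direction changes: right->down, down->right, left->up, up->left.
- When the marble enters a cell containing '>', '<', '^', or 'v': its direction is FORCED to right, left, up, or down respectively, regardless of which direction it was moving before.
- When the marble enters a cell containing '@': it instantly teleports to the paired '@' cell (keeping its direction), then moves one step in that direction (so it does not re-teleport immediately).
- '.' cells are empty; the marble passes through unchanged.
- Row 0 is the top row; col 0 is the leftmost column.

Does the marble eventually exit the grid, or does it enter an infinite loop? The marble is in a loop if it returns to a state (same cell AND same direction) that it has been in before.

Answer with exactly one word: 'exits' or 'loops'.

Answer: exits

Derivation:
Step 1: enter (0,5), '.' pass, move down to (1,5)
Step 2: enter (1,5), '.' pass, move down to (2,5)
Step 3: enter (2,5), '.' pass, move down to (3,5)
Step 4: enter (3,5), '.' pass, move down to (4,5)
Step 5: enter (4,5), '.' pass, move down to (5,5)
Step 6: enter (5,5), '.' pass, move down to (6,5)
Step 7: at (6,5) — EXIT via bottom edge, pos 5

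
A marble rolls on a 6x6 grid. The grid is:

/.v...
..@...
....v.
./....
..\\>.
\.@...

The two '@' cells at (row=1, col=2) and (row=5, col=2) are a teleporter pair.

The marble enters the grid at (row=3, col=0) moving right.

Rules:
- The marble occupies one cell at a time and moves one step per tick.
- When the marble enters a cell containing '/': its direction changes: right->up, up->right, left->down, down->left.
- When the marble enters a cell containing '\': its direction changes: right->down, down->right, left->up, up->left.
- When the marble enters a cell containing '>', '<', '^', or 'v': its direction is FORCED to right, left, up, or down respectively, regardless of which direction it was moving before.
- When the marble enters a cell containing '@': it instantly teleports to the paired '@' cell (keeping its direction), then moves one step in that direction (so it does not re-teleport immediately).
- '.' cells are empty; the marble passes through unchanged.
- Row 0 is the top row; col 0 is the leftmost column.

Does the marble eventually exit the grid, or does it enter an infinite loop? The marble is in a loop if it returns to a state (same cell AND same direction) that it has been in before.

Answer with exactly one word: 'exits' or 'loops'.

Answer: exits

Derivation:
Step 1: enter (3,0), '.' pass, move right to (3,1)
Step 2: enter (3,1), '/' deflects right->up, move up to (2,1)
Step 3: enter (2,1), '.' pass, move up to (1,1)
Step 4: enter (1,1), '.' pass, move up to (0,1)
Step 5: enter (0,1), '.' pass, move up to (-1,1)
Step 6: at (-1,1) — EXIT via top edge, pos 1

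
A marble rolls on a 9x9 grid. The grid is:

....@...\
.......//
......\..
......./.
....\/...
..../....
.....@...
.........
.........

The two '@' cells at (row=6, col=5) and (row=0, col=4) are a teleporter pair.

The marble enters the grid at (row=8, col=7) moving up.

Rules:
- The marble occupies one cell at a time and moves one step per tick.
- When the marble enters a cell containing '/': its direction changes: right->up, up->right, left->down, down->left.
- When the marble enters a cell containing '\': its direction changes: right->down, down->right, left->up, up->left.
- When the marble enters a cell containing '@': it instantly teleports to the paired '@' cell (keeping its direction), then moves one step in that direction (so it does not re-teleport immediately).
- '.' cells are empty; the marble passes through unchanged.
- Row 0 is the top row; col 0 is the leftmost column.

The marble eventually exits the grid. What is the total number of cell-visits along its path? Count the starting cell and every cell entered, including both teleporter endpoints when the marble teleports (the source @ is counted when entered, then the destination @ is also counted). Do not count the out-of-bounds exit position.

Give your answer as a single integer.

Answer: 7

Derivation:
Step 1: enter (8,7), '.' pass, move up to (7,7)
Step 2: enter (7,7), '.' pass, move up to (6,7)
Step 3: enter (6,7), '.' pass, move up to (5,7)
Step 4: enter (5,7), '.' pass, move up to (4,7)
Step 5: enter (4,7), '.' pass, move up to (3,7)
Step 6: enter (3,7), '/' deflects up->right, move right to (3,8)
Step 7: enter (3,8), '.' pass, move right to (3,9)
Step 8: at (3,9) — EXIT via right edge, pos 3
Path length (cell visits): 7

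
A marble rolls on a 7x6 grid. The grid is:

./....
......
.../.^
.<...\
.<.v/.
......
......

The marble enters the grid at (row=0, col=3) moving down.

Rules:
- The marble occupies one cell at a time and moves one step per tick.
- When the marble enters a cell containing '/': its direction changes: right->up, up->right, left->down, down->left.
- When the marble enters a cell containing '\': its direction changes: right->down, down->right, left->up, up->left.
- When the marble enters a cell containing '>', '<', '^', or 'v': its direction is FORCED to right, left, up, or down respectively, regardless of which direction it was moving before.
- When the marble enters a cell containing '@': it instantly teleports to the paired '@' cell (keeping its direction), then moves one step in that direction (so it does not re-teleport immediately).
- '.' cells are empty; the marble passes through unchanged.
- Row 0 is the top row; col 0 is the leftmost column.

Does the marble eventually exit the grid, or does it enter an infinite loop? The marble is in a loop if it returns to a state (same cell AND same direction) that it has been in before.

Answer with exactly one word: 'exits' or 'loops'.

Answer: exits

Derivation:
Step 1: enter (0,3), '.' pass, move down to (1,3)
Step 2: enter (1,3), '.' pass, move down to (2,3)
Step 3: enter (2,3), '/' deflects down->left, move left to (2,2)
Step 4: enter (2,2), '.' pass, move left to (2,1)
Step 5: enter (2,1), '.' pass, move left to (2,0)
Step 6: enter (2,0), '.' pass, move left to (2,-1)
Step 7: at (2,-1) — EXIT via left edge, pos 2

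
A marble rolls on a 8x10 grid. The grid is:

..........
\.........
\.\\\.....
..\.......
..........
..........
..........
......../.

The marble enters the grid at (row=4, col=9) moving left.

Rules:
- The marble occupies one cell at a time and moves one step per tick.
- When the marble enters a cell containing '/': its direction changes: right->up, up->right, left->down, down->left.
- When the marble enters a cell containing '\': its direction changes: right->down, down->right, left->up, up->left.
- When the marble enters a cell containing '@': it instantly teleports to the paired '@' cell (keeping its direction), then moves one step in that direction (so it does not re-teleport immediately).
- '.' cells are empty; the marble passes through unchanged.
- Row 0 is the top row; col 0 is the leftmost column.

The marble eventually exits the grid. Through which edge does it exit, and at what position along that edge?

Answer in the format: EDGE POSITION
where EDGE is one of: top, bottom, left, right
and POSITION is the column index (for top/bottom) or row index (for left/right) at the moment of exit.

Step 1: enter (4,9), '.' pass, move left to (4,8)
Step 2: enter (4,8), '.' pass, move left to (4,7)
Step 3: enter (4,7), '.' pass, move left to (4,6)
Step 4: enter (4,6), '.' pass, move left to (4,5)
Step 5: enter (4,5), '.' pass, move left to (4,4)
Step 6: enter (4,4), '.' pass, move left to (4,3)
Step 7: enter (4,3), '.' pass, move left to (4,2)
Step 8: enter (4,2), '.' pass, move left to (4,1)
Step 9: enter (4,1), '.' pass, move left to (4,0)
Step 10: enter (4,0), '.' pass, move left to (4,-1)
Step 11: at (4,-1) — EXIT via left edge, pos 4

Answer: left 4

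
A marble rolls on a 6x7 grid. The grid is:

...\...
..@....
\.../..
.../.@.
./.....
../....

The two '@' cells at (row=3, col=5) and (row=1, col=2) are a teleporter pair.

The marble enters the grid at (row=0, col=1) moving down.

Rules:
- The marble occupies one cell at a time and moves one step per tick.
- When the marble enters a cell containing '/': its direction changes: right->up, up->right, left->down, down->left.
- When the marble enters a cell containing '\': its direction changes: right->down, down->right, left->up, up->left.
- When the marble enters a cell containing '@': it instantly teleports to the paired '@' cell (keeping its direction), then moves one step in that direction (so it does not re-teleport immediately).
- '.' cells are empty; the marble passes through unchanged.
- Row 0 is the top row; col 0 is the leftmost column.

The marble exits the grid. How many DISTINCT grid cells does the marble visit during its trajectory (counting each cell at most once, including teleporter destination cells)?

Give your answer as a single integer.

Step 1: enter (0,1), '.' pass, move down to (1,1)
Step 2: enter (1,1), '.' pass, move down to (2,1)
Step 3: enter (2,1), '.' pass, move down to (3,1)
Step 4: enter (3,1), '.' pass, move down to (4,1)
Step 5: enter (4,1), '/' deflects down->left, move left to (4,0)
Step 6: enter (4,0), '.' pass, move left to (4,-1)
Step 7: at (4,-1) — EXIT via left edge, pos 4
Distinct cells visited: 6 (path length 6)

Answer: 6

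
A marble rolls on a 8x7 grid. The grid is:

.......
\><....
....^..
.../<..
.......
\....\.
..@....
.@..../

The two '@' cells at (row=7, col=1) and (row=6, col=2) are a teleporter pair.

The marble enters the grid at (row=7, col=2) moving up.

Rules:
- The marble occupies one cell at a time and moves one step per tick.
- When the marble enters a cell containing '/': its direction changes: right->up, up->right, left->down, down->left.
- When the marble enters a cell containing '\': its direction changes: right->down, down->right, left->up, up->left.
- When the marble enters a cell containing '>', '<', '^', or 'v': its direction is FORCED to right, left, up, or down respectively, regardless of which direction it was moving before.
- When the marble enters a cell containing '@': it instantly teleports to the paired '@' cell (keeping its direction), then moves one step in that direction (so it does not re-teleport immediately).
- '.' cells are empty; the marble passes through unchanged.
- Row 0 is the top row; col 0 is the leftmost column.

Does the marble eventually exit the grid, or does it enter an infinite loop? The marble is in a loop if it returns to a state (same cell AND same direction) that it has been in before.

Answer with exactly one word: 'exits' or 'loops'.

Step 1: enter (7,2), '.' pass, move up to (6,2)
Step 2: enter (6,2), '@' teleport (6,2)->(7,1), also enter (7,1), move up to (6,1)
Step 3: enter (6,1), '.' pass, move up to (5,1)
Step 4: enter (5,1), '.' pass, move up to (4,1)
Step 5: enter (4,1), '.' pass, move up to (3,1)
Step 6: enter (3,1), '.' pass, move up to (2,1)
Step 7: enter (2,1), '.' pass, move up to (1,1)
Step 8: enter (1,1), '>' forces up->right, move right to (1,2)
Step 9: enter (1,2), '<' forces right->left, move left to (1,1)
Step 10: enter (1,1), '>' forces left->right, move right to (1,2)
Step 11: at (1,2) dir=right — LOOP DETECTED (seen before)

Answer: loops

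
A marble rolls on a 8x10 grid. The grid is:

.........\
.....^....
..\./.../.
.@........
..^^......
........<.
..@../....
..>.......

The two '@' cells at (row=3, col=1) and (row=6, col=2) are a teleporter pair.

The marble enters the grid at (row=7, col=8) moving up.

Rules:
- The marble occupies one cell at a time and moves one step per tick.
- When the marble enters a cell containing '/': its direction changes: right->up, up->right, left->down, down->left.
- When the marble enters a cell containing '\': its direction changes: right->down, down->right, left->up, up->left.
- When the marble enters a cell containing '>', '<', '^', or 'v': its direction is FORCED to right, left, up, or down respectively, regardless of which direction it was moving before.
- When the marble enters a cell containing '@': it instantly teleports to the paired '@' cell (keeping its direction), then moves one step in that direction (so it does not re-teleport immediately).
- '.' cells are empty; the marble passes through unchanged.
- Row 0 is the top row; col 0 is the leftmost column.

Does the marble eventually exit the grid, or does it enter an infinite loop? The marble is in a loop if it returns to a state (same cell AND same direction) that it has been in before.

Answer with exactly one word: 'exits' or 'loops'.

Step 1: enter (7,8), '.' pass, move up to (6,8)
Step 2: enter (6,8), '.' pass, move up to (5,8)
Step 3: enter (5,8), '<' forces up->left, move left to (5,7)
Step 4: enter (5,7), '.' pass, move left to (5,6)
Step 5: enter (5,6), '.' pass, move left to (5,5)
Step 6: enter (5,5), '.' pass, move left to (5,4)
Step 7: enter (5,4), '.' pass, move left to (5,3)
Step 8: enter (5,3), '.' pass, move left to (5,2)
Step 9: enter (5,2), '.' pass, move left to (5,1)
Step 10: enter (5,1), '.' pass, move left to (5,0)
Step 11: enter (5,0), '.' pass, move left to (5,-1)
Step 12: at (5,-1) — EXIT via left edge, pos 5

Answer: exits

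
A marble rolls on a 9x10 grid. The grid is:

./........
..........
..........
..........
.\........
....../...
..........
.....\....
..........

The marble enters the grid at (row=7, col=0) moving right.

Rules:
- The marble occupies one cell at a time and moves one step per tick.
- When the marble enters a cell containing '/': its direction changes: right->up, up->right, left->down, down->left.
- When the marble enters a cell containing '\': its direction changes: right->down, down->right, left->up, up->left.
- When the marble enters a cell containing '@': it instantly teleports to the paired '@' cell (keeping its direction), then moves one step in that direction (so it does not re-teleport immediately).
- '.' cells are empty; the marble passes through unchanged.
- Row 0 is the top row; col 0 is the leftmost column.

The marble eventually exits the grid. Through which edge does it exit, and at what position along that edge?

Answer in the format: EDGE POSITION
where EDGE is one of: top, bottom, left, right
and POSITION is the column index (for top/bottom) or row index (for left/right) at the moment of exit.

Answer: bottom 5

Derivation:
Step 1: enter (7,0), '.' pass, move right to (7,1)
Step 2: enter (7,1), '.' pass, move right to (7,2)
Step 3: enter (7,2), '.' pass, move right to (7,3)
Step 4: enter (7,3), '.' pass, move right to (7,4)
Step 5: enter (7,4), '.' pass, move right to (7,5)
Step 6: enter (7,5), '\' deflects right->down, move down to (8,5)
Step 7: enter (8,5), '.' pass, move down to (9,5)
Step 8: at (9,5) — EXIT via bottom edge, pos 5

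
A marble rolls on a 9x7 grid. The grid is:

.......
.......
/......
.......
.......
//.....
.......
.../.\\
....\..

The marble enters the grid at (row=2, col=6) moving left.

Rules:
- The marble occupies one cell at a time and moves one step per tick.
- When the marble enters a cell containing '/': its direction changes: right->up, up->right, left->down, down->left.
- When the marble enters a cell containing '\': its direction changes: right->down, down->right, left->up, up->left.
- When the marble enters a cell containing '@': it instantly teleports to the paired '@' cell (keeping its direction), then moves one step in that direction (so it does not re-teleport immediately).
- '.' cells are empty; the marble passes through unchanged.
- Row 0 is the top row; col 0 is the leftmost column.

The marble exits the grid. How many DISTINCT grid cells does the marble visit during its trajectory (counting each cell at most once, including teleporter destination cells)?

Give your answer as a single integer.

Answer: 10

Derivation:
Step 1: enter (2,6), '.' pass, move left to (2,5)
Step 2: enter (2,5), '.' pass, move left to (2,4)
Step 3: enter (2,4), '.' pass, move left to (2,3)
Step 4: enter (2,3), '.' pass, move left to (2,2)
Step 5: enter (2,2), '.' pass, move left to (2,1)
Step 6: enter (2,1), '.' pass, move left to (2,0)
Step 7: enter (2,0), '/' deflects left->down, move down to (3,0)
Step 8: enter (3,0), '.' pass, move down to (4,0)
Step 9: enter (4,0), '.' pass, move down to (5,0)
Step 10: enter (5,0), '/' deflects down->left, move left to (5,-1)
Step 11: at (5,-1) — EXIT via left edge, pos 5
Distinct cells visited: 10 (path length 10)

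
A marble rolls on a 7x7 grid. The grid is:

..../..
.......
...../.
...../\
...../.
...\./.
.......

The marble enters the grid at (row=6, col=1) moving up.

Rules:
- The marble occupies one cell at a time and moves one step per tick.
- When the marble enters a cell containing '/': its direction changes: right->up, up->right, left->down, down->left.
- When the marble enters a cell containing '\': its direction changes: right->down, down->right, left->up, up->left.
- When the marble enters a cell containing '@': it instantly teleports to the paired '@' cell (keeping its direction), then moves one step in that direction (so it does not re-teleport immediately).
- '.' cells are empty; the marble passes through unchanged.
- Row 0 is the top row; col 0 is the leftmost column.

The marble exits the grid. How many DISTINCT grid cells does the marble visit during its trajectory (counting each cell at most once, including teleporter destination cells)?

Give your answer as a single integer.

Answer: 7

Derivation:
Step 1: enter (6,1), '.' pass, move up to (5,1)
Step 2: enter (5,1), '.' pass, move up to (4,1)
Step 3: enter (4,1), '.' pass, move up to (3,1)
Step 4: enter (3,1), '.' pass, move up to (2,1)
Step 5: enter (2,1), '.' pass, move up to (1,1)
Step 6: enter (1,1), '.' pass, move up to (0,1)
Step 7: enter (0,1), '.' pass, move up to (-1,1)
Step 8: at (-1,1) — EXIT via top edge, pos 1
Distinct cells visited: 7 (path length 7)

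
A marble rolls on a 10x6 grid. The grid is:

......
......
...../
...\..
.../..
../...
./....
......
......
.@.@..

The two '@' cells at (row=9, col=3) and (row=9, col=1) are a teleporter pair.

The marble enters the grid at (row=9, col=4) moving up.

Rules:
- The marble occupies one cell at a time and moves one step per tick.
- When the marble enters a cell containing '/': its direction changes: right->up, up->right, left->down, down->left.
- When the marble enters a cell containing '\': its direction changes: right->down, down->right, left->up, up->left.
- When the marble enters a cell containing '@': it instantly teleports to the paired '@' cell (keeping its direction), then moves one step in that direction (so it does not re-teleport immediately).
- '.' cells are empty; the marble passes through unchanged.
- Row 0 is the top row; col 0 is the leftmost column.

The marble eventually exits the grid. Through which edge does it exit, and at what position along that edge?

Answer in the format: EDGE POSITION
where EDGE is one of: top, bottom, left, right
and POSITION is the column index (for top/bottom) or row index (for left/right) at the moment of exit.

Answer: top 4

Derivation:
Step 1: enter (9,4), '.' pass, move up to (8,4)
Step 2: enter (8,4), '.' pass, move up to (7,4)
Step 3: enter (7,4), '.' pass, move up to (6,4)
Step 4: enter (6,4), '.' pass, move up to (5,4)
Step 5: enter (5,4), '.' pass, move up to (4,4)
Step 6: enter (4,4), '.' pass, move up to (3,4)
Step 7: enter (3,4), '.' pass, move up to (2,4)
Step 8: enter (2,4), '.' pass, move up to (1,4)
Step 9: enter (1,4), '.' pass, move up to (0,4)
Step 10: enter (0,4), '.' pass, move up to (-1,4)
Step 11: at (-1,4) — EXIT via top edge, pos 4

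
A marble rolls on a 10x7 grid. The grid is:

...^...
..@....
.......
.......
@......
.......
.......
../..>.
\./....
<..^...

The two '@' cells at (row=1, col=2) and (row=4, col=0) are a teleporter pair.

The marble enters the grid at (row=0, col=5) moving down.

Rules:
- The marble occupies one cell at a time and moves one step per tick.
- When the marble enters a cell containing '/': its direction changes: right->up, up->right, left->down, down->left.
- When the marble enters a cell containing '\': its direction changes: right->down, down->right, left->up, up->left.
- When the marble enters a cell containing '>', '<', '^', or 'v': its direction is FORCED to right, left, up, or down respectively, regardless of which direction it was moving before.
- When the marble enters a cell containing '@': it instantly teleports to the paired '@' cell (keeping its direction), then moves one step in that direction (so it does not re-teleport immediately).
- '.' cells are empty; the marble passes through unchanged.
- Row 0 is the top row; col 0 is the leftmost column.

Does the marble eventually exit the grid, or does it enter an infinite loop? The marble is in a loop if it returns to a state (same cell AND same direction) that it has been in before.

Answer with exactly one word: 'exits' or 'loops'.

Answer: exits

Derivation:
Step 1: enter (0,5), '.' pass, move down to (1,5)
Step 2: enter (1,5), '.' pass, move down to (2,5)
Step 3: enter (2,5), '.' pass, move down to (3,5)
Step 4: enter (3,5), '.' pass, move down to (4,5)
Step 5: enter (4,5), '.' pass, move down to (5,5)
Step 6: enter (5,5), '.' pass, move down to (6,5)
Step 7: enter (6,5), '.' pass, move down to (7,5)
Step 8: enter (7,5), '>' forces down->right, move right to (7,6)
Step 9: enter (7,6), '.' pass, move right to (7,7)
Step 10: at (7,7) — EXIT via right edge, pos 7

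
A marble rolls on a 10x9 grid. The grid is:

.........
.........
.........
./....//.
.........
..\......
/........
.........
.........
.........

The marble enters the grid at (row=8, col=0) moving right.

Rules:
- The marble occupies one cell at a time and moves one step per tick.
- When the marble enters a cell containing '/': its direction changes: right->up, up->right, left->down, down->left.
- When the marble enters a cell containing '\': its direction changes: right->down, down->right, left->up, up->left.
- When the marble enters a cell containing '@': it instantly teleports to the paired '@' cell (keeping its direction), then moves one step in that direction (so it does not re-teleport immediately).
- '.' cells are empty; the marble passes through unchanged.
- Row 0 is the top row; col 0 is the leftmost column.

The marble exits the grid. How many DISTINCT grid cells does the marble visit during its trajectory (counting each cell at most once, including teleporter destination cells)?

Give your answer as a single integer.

Answer: 9

Derivation:
Step 1: enter (8,0), '.' pass, move right to (8,1)
Step 2: enter (8,1), '.' pass, move right to (8,2)
Step 3: enter (8,2), '.' pass, move right to (8,3)
Step 4: enter (8,3), '.' pass, move right to (8,4)
Step 5: enter (8,4), '.' pass, move right to (8,5)
Step 6: enter (8,5), '.' pass, move right to (8,6)
Step 7: enter (8,6), '.' pass, move right to (8,7)
Step 8: enter (8,7), '.' pass, move right to (8,8)
Step 9: enter (8,8), '.' pass, move right to (8,9)
Step 10: at (8,9) — EXIT via right edge, pos 8
Distinct cells visited: 9 (path length 9)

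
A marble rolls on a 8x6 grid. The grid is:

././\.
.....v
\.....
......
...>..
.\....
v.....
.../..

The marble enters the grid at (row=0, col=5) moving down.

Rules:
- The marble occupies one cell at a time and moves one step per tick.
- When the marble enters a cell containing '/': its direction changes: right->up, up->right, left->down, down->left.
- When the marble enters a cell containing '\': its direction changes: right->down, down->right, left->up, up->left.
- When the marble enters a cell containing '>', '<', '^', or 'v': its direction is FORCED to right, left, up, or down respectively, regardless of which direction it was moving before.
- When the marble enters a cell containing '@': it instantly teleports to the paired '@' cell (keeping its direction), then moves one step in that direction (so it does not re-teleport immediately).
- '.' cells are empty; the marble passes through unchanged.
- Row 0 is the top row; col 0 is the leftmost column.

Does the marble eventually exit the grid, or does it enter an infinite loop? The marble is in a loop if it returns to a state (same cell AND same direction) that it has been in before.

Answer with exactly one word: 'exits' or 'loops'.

Answer: exits

Derivation:
Step 1: enter (0,5), '.' pass, move down to (1,5)
Step 2: enter (1,5), 'v' forces down->down, move down to (2,5)
Step 3: enter (2,5), '.' pass, move down to (3,5)
Step 4: enter (3,5), '.' pass, move down to (4,5)
Step 5: enter (4,5), '.' pass, move down to (5,5)
Step 6: enter (5,5), '.' pass, move down to (6,5)
Step 7: enter (6,5), '.' pass, move down to (7,5)
Step 8: enter (7,5), '.' pass, move down to (8,5)
Step 9: at (8,5) — EXIT via bottom edge, pos 5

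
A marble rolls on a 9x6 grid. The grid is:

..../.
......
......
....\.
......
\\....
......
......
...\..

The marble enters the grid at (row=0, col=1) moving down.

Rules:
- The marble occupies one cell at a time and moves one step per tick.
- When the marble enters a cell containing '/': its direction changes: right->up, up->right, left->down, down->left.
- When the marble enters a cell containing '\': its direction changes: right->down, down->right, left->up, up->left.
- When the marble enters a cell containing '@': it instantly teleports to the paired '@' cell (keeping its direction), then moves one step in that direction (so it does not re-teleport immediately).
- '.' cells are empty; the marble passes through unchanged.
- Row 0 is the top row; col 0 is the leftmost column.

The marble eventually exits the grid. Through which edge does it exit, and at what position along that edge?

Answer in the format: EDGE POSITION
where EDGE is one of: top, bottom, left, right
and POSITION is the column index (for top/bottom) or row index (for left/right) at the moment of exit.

Step 1: enter (0,1), '.' pass, move down to (1,1)
Step 2: enter (1,1), '.' pass, move down to (2,1)
Step 3: enter (2,1), '.' pass, move down to (3,1)
Step 4: enter (3,1), '.' pass, move down to (4,1)
Step 5: enter (4,1), '.' pass, move down to (5,1)
Step 6: enter (5,1), '\' deflects down->right, move right to (5,2)
Step 7: enter (5,2), '.' pass, move right to (5,3)
Step 8: enter (5,3), '.' pass, move right to (5,4)
Step 9: enter (5,4), '.' pass, move right to (5,5)
Step 10: enter (5,5), '.' pass, move right to (5,6)
Step 11: at (5,6) — EXIT via right edge, pos 5

Answer: right 5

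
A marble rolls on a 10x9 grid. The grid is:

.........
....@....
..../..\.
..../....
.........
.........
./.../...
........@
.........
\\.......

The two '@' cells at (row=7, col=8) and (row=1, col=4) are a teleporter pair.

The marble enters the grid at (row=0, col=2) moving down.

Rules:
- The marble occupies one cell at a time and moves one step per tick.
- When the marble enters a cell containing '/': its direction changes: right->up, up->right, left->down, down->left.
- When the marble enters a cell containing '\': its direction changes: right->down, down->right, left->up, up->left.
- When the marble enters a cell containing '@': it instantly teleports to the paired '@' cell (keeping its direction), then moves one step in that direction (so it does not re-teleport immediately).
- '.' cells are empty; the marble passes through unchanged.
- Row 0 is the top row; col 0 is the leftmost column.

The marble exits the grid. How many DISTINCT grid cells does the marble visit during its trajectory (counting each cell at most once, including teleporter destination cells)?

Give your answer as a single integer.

Step 1: enter (0,2), '.' pass, move down to (1,2)
Step 2: enter (1,2), '.' pass, move down to (2,2)
Step 3: enter (2,2), '.' pass, move down to (3,2)
Step 4: enter (3,2), '.' pass, move down to (4,2)
Step 5: enter (4,2), '.' pass, move down to (5,2)
Step 6: enter (5,2), '.' pass, move down to (6,2)
Step 7: enter (6,2), '.' pass, move down to (7,2)
Step 8: enter (7,2), '.' pass, move down to (8,2)
Step 9: enter (8,2), '.' pass, move down to (9,2)
Step 10: enter (9,2), '.' pass, move down to (10,2)
Step 11: at (10,2) — EXIT via bottom edge, pos 2
Distinct cells visited: 10 (path length 10)

Answer: 10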